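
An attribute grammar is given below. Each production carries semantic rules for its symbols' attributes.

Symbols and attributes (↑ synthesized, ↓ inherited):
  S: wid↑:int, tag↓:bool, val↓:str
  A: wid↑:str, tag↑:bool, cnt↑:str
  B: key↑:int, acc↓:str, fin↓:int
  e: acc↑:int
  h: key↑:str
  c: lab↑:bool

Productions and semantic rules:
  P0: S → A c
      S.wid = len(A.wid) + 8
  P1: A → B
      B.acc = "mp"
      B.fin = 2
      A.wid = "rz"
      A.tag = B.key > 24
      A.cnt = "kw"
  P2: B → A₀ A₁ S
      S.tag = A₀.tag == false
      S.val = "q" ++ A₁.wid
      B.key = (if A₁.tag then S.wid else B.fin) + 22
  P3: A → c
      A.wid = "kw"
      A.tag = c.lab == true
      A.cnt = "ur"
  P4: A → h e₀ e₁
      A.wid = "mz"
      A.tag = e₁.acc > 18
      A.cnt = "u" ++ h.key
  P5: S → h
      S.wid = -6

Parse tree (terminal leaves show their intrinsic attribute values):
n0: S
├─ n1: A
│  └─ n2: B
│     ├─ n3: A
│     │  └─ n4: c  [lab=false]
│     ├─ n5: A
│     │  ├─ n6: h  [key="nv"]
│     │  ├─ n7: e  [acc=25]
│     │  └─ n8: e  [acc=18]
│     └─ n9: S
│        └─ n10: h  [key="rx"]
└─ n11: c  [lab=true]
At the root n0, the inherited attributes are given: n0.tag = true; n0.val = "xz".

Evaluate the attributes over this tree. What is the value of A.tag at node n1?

false

1. n0.tag = true  [given at root]
2. n0.val = "xz"  [given at root]
3. n2.acc = "mp"  ["mp"]
4. n2.fin = 2  [2]
5. n4.lab = false  [terminal]
6. n3.wid = "kw"  ["kw"]
7. n3.tag = false  [c.lab == true]
8. n3.cnt = "ur"  ["ur"]
9. n6.key = "nv"  [terminal]
10. n7.acc = 25  [terminal]
11. n8.acc = 18  [terminal]
12. n5.wid = "mz"  ["mz"]
13. n5.tag = false  [e₁.acc > 18]
14. n5.cnt = "unv"  ["u" ++ h.key]
15. n9.tag = true  [A₀.tag == false]
16. n9.val = "qmz"  ["q" ++ A₁.wid]
17. n10.key = "rx"  [terminal]
18. n9.wid = -6  [-6]
19. n2.key = 24  [(if A₁.tag then S.wid else B.fin) + 22]
20. n1.wid = "rz"  ["rz"]
21. n1.tag = false  [B.key > 24]
22. n1.cnt = "kw"  ["kw"]
23. n11.lab = true  [terminal]
24. n0.wid = 10  [len(A.wid) + 8]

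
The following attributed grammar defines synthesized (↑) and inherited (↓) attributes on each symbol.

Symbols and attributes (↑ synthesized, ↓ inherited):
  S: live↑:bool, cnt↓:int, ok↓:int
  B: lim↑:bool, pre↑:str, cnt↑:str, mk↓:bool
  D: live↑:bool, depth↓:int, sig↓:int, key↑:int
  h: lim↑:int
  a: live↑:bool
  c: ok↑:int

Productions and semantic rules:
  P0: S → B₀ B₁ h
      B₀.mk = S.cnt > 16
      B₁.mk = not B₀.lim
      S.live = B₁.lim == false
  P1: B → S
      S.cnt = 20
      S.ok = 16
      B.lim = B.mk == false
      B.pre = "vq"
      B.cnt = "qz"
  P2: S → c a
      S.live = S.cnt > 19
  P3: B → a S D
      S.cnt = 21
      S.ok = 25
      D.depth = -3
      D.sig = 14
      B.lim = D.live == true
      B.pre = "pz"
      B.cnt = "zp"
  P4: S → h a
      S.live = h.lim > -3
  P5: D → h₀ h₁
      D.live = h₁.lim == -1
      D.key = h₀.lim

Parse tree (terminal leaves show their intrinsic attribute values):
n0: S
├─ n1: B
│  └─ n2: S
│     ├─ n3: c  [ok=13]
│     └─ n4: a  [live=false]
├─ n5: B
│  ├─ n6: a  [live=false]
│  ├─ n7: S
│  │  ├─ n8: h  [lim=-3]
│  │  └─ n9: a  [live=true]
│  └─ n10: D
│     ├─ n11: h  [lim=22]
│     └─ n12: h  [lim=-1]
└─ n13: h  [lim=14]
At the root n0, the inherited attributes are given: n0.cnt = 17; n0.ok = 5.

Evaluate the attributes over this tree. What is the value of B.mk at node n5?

true

1. n0.cnt = 17  [given at root]
2. n0.ok = 5  [given at root]
3. n1.mk = true  [S.cnt > 16]
4. n2.cnt = 20  [20]
5. n2.ok = 16  [16]
6. n3.ok = 13  [terminal]
7. n4.live = false  [terminal]
8. n2.live = true  [S.cnt > 19]
9. n1.lim = false  [B.mk == false]
10. n1.pre = "vq"  ["vq"]
11. n1.cnt = "qz"  ["qz"]
12. n5.mk = true  [not B₀.lim]
13. n6.live = false  [terminal]
14. n7.cnt = 21  [21]
15. n7.ok = 25  [25]
16. n8.lim = -3  [terminal]
17. n9.live = true  [terminal]
18. n7.live = false  [h.lim > -3]
19. n10.depth = -3  [-3]
20. n10.sig = 14  [14]
21. n11.lim = 22  [terminal]
22. n12.lim = -1  [terminal]
23. n10.live = true  [h₁.lim == -1]
24. n10.key = 22  [h₀.lim]
25. n5.lim = true  [D.live == true]
26. n5.pre = "pz"  ["pz"]
27. n5.cnt = "zp"  ["zp"]
28. n13.lim = 14  [terminal]
29. n0.live = false  [B₁.lim == false]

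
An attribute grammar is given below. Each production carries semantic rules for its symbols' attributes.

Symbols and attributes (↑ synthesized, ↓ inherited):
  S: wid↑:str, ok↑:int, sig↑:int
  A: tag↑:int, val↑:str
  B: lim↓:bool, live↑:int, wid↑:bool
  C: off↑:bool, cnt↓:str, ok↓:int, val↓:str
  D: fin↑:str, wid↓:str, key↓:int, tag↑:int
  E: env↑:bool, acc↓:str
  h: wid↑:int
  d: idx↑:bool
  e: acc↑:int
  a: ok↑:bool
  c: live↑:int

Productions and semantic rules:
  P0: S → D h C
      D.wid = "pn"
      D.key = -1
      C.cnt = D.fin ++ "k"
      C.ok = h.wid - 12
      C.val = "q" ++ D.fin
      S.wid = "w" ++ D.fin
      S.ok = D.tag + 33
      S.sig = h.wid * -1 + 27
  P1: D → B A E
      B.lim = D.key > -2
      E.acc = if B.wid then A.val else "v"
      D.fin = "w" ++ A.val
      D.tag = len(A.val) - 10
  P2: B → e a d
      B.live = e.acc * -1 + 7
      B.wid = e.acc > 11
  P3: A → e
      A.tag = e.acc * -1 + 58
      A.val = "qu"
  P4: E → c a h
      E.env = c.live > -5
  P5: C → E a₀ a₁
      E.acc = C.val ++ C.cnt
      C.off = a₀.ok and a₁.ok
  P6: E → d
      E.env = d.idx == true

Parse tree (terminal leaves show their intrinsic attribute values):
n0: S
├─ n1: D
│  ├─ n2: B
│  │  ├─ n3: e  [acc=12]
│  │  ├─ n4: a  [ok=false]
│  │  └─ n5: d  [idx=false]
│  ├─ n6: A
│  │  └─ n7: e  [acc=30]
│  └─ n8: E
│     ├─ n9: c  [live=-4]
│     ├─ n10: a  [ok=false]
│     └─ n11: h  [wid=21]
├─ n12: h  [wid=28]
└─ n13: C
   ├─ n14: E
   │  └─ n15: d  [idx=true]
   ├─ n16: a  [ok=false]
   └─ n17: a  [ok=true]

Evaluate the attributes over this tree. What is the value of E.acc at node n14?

"qwquwquk"

1. n1.wid = "pn"  ["pn"]
2. n1.key = -1  [-1]
3. n2.lim = true  [D.key > -2]
4. n3.acc = 12  [terminal]
5. n4.ok = false  [terminal]
6. n5.idx = false  [terminal]
7. n2.live = -5  [e.acc * -1 + 7]
8. n2.wid = true  [e.acc > 11]
9. n7.acc = 30  [terminal]
10. n6.tag = 28  [e.acc * -1 + 58]
11. n6.val = "qu"  ["qu"]
12. n8.acc = "qu"  [if B.wid then A.val else "v"]
13. n9.live = -4  [terminal]
14. n10.ok = false  [terminal]
15. n11.wid = 21  [terminal]
16. n8.env = true  [c.live > -5]
17. n1.fin = "wqu"  ["w" ++ A.val]
18. n1.tag = -8  [len(A.val) - 10]
19. n12.wid = 28  [terminal]
20. n13.cnt = "wquk"  [D.fin ++ "k"]
21. n13.ok = 16  [h.wid - 12]
22. n13.val = "qwqu"  ["q" ++ D.fin]
23. n14.acc = "qwquwquk"  [C.val ++ C.cnt]
24. n15.idx = true  [terminal]
25. n14.env = true  [d.idx == true]
26. n16.ok = false  [terminal]
27. n17.ok = true  [terminal]
28. n13.off = false  [a₀.ok and a₁.ok]
29. n0.wid = "wwqu"  ["w" ++ D.fin]
30. n0.ok = 25  [D.tag + 33]
31. n0.sig = -1  [h.wid * -1 + 27]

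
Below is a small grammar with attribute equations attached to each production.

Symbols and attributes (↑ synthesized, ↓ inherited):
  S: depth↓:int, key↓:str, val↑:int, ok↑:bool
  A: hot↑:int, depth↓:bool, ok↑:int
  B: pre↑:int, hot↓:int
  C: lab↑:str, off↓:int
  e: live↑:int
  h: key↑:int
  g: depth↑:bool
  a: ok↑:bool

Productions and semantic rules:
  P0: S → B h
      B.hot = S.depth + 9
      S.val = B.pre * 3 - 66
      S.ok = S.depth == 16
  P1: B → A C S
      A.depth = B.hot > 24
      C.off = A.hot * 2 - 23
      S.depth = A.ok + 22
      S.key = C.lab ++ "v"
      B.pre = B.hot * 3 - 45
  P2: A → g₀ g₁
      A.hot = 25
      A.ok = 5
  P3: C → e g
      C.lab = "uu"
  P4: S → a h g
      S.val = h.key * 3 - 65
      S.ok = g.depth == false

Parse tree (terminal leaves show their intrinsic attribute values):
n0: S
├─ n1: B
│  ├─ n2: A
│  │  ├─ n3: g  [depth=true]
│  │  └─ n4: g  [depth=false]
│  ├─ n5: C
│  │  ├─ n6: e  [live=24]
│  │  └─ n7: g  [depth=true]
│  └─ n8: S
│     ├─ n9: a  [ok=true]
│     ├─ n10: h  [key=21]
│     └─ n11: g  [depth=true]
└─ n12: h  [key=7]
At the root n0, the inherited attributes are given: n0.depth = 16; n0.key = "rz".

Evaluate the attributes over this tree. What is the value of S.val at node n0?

1. n0.depth = 16  [given at root]
2. n0.key = "rz"  [given at root]
3. n1.hot = 25  [S.depth + 9]
4. n2.depth = true  [B.hot > 24]
5. n3.depth = true  [terminal]
6. n4.depth = false  [terminal]
7. n2.hot = 25  [25]
8. n2.ok = 5  [5]
9. n5.off = 27  [A.hot * 2 - 23]
10. n6.live = 24  [terminal]
11. n7.depth = true  [terminal]
12. n5.lab = "uu"  ["uu"]
13. n8.depth = 27  [A.ok + 22]
14. n8.key = "uuv"  [C.lab ++ "v"]
15. n9.ok = true  [terminal]
16. n10.key = 21  [terminal]
17. n11.depth = true  [terminal]
18. n8.val = -2  [h.key * 3 - 65]
19. n8.ok = false  [g.depth == false]
20. n1.pre = 30  [B.hot * 3 - 45]
21. n12.key = 7  [terminal]
22. n0.val = 24  [B.pre * 3 - 66]
23. n0.ok = true  [S.depth == 16]

24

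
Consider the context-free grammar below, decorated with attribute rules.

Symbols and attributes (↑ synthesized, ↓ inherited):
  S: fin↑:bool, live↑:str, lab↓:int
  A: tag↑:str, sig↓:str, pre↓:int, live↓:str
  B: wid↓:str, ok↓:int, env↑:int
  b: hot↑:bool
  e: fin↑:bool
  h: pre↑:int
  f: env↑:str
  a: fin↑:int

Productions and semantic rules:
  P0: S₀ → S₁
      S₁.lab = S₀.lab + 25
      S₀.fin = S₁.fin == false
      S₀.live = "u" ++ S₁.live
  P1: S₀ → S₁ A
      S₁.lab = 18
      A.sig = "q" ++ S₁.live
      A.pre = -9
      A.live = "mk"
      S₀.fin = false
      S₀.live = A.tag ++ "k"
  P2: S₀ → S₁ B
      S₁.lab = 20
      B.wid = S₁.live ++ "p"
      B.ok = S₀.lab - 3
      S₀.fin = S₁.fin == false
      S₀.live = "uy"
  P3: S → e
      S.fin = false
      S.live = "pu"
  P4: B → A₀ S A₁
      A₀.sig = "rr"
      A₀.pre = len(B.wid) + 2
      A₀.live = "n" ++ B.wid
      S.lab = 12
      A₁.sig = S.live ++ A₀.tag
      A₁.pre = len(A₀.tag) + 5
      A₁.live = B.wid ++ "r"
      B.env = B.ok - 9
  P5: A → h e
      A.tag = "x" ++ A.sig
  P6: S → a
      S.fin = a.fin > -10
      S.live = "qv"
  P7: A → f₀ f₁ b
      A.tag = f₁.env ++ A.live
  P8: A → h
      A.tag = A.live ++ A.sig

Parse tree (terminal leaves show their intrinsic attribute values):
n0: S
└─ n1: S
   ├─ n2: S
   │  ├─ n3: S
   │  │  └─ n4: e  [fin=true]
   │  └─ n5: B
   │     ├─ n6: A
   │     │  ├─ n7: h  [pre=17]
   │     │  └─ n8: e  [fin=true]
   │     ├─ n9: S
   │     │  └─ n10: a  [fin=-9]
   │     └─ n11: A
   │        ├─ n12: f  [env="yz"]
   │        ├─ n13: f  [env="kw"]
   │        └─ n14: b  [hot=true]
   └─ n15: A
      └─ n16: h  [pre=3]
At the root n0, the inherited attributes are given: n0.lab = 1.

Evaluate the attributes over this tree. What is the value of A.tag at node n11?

"kwpupr"

1. n0.lab = 1  [given at root]
2. n1.lab = 26  [S₀.lab + 25]
3. n2.lab = 18  [18]
4. n3.lab = 20  [20]
5. n4.fin = true  [terminal]
6. n3.fin = false  [false]
7. n3.live = "pu"  ["pu"]
8. n5.wid = "pup"  [S₁.live ++ "p"]
9. n5.ok = 15  [S₀.lab - 3]
10. n6.sig = "rr"  ["rr"]
11. n6.pre = 5  [len(B.wid) + 2]
12. n6.live = "npup"  ["n" ++ B.wid]
13. n7.pre = 17  [terminal]
14. n8.fin = true  [terminal]
15. n6.tag = "xrr"  ["x" ++ A.sig]
16. n9.lab = 12  [12]
17. n10.fin = -9  [terminal]
18. n9.fin = true  [a.fin > -10]
19. n9.live = "qv"  ["qv"]
20. n11.sig = "qvxrr"  [S.live ++ A₀.tag]
21. n11.pre = 8  [len(A₀.tag) + 5]
22. n11.live = "pupr"  [B.wid ++ "r"]
23. n12.env = "yz"  [terminal]
24. n13.env = "kw"  [terminal]
25. n14.hot = true  [terminal]
26. n11.tag = "kwpupr"  [f₁.env ++ A.live]
27. n5.env = 6  [B.ok - 9]
28. n2.fin = true  [S₁.fin == false]
29. n2.live = "uy"  ["uy"]
30. n15.sig = "quy"  ["q" ++ S₁.live]
31. n15.pre = -9  [-9]
32. n15.live = "mk"  ["mk"]
33. n16.pre = 3  [terminal]
34. n15.tag = "mkquy"  [A.live ++ A.sig]
35. n1.fin = false  [false]
36. n1.live = "mkquyk"  [A.tag ++ "k"]
37. n0.fin = true  [S₁.fin == false]
38. n0.live = "umkquyk"  ["u" ++ S₁.live]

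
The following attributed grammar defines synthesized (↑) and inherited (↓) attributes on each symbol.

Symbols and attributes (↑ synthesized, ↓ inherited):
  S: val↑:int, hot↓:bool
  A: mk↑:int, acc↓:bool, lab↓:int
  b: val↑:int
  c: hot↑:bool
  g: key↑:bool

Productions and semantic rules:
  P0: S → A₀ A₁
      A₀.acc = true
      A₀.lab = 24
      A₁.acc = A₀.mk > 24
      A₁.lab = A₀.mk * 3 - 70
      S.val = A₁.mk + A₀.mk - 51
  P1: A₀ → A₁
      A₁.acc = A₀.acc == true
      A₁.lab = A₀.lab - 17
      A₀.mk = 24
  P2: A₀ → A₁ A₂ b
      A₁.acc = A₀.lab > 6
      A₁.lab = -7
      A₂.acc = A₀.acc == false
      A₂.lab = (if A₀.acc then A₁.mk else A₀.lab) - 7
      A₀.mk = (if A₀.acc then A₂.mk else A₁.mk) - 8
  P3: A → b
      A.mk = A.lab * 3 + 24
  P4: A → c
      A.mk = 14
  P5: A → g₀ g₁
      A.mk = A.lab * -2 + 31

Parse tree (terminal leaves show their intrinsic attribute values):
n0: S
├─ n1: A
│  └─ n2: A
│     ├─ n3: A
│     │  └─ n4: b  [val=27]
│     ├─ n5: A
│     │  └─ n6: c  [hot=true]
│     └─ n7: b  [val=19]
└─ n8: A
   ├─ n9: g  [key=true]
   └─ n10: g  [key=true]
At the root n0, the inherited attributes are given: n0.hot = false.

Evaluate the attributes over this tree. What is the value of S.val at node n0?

0

1. n0.hot = false  [given at root]
2. n1.acc = true  [true]
3. n1.lab = 24  [24]
4. n2.acc = true  [A₀.acc == true]
5. n2.lab = 7  [A₀.lab - 17]
6. n3.acc = true  [A₀.lab > 6]
7. n3.lab = -7  [-7]
8. n4.val = 27  [terminal]
9. n3.mk = 3  [A.lab * 3 + 24]
10. n5.acc = false  [A₀.acc == false]
11. n5.lab = -4  [(if A₀.acc then A₁.mk else A₀.lab) - 7]
12. n6.hot = true  [terminal]
13. n5.mk = 14  [14]
14. n7.val = 19  [terminal]
15. n2.mk = 6  [(if A₀.acc then A₂.mk else A₁.mk) - 8]
16. n1.mk = 24  [24]
17. n8.acc = false  [A₀.mk > 24]
18. n8.lab = 2  [A₀.mk * 3 - 70]
19. n9.key = true  [terminal]
20. n10.key = true  [terminal]
21. n8.mk = 27  [A.lab * -2 + 31]
22. n0.val = 0  [A₁.mk + A₀.mk - 51]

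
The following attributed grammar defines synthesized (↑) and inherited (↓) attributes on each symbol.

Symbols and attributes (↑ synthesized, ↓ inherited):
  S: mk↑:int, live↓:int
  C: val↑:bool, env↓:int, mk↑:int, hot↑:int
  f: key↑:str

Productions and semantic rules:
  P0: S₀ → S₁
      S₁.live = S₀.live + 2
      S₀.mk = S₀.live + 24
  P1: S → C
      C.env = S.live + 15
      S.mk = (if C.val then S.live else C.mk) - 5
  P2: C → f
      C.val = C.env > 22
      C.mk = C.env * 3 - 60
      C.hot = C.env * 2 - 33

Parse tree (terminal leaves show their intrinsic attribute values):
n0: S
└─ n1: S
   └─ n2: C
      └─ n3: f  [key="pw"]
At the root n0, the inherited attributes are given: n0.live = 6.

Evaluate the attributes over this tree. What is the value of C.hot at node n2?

13

1. n0.live = 6  [given at root]
2. n1.live = 8  [S₀.live + 2]
3. n2.env = 23  [S.live + 15]
4. n3.key = "pw"  [terminal]
5. n2.val = true  [C.env > 22]
6. n2.mk = 9  [C.env * 3 - 60]
7. n2.hot = 13  [C.env * 2 - 33]
8. n1.mk = 3  [(if C.val then S.live else C.mk) - 5]
9. n0.mk = 30  [S₀.live + 24]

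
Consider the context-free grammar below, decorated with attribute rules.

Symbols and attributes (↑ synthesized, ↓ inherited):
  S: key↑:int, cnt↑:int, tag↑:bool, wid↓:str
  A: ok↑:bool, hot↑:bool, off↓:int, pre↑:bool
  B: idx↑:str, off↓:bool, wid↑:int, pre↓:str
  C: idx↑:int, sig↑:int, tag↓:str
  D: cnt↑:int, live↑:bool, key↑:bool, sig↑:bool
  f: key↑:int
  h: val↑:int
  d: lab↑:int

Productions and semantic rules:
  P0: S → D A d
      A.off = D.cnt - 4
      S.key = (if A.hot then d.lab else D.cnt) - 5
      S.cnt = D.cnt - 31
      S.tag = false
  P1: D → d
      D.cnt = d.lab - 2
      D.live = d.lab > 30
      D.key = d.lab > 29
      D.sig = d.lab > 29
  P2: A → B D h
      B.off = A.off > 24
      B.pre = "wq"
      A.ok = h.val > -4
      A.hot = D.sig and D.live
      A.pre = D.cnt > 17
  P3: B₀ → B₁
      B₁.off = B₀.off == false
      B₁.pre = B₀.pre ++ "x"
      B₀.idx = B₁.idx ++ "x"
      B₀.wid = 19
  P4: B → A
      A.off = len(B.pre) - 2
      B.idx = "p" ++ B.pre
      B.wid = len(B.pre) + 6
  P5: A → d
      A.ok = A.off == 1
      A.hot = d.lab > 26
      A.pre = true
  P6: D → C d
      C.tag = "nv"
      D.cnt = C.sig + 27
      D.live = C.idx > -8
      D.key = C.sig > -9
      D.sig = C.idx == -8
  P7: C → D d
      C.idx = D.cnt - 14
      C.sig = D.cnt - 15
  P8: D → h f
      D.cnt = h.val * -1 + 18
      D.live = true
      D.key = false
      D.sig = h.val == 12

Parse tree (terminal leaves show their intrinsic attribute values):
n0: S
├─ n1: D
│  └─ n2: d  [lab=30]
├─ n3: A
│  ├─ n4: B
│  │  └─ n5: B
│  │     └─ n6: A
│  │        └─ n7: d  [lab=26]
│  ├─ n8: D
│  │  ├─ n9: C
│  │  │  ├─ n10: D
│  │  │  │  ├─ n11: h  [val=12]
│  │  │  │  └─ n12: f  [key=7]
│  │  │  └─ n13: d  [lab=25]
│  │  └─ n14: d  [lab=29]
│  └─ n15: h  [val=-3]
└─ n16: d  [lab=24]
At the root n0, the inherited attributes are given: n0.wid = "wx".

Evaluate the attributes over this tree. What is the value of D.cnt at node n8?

18

1. n0.wid = "wx"  [given at root]
2. n2.lab = 30  [terminal]
3. n1.cnt = 28  [d.lab - 2]
4. n1.live = false  [d.lab > 30]
5. n1.key = true  [d.lab > 29]
6. n1.sig = true  [d.lab > 29]
7. n3.off = 24  [D.cnt - 4]
8. n4.off = false  [A.off > 24]
9. n4.pre = "wq"  ["wq"]
10. n5.off = true  [B₀.off == false]
11. n5.pre = "wqx"  [B₀.pre ++ "x"]
12. n6.off = 1  [len(B.pre) - 2]
13. n7.lab = 26  [terminal]
14. n6.ok = true  [A.off == 1]
15. n6.hot = false  [d.lab > 26]
16. n6.pre = true  [true]
17. n5.idx = "pwqx"  ["p" ++ B.pre]
18. n5.wid = 9  [len(B.pre) + 6]
19. n4.idx = "pwqxx"  [B₁.idx ++ "x"]
20. n4.wid = 19  [19]
21. n9.tag = "nv"  ["nv"]
22. n11.val = 12  [terminal]
23. n12.key = 7  [terminal]
24. n10.cnt = 6  [h.val * -1 + 18]
25. n10.live = true  [true]
26. n10.key = false  [false]
27. n10.sig = true  [h.val == 12]
28. n13.lab = 25  [terminal]
29. n9.idx = -8  [D.cnt - 14]
30. n9.sig = -9  [D.cnt - 15]
31. n14.lab = 29  [terminal]
32. n8.cnt = 18  [C.sig + 27]
33. n8.live = false  [C.idx > -8]
34. n8.key = false  [C.sig > -9]
35. n8.sig = true  [C.idx == -8]
36. n15.val = -3  [terminal]
37. n3.ok = true  [h.val > -4]
38. n3.hot = false  [D.sig and D.live]
39. n3.pre = true  [D.cnt > 17]
40. n16.lab = 24  [terminal]
41. n0.key = 23  [(if A.hot then d.lab else D.cnt) - 5]
42. n0.cnt = -3  [D.cnt - 31]
43. n0.tag = false  [false]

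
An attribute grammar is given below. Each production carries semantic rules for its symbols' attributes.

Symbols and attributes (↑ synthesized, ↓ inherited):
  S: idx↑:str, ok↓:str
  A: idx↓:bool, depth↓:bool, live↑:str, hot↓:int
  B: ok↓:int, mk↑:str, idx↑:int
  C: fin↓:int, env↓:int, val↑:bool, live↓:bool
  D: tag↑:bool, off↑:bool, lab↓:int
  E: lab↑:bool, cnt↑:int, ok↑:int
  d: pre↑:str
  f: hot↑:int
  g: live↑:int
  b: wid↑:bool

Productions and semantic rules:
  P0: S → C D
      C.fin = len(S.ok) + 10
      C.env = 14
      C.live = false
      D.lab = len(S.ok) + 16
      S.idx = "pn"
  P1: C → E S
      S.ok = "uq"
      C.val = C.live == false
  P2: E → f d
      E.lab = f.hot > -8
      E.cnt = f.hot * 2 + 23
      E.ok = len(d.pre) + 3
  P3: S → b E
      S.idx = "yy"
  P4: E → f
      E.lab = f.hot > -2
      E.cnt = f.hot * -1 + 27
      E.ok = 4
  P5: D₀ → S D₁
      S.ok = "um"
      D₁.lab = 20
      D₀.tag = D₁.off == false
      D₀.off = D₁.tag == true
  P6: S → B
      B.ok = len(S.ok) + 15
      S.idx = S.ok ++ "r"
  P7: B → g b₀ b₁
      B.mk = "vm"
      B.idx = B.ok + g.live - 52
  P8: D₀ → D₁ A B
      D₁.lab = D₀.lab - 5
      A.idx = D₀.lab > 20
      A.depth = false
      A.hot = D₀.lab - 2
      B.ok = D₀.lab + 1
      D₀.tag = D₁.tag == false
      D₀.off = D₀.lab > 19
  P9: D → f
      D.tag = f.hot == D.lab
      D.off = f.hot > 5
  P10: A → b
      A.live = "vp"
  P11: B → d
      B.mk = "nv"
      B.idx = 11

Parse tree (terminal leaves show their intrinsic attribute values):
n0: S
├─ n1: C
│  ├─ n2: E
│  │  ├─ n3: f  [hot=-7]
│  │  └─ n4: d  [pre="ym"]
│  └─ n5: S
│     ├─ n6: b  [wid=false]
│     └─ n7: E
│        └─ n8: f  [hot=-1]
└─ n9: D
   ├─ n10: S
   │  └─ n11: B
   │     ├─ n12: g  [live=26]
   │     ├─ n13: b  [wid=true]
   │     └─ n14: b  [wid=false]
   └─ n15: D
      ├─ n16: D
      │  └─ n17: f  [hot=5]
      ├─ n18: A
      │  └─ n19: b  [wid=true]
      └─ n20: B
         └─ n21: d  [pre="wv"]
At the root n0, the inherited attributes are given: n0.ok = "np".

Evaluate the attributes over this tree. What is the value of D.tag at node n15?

1. n0.ok = "np"  [given at root]
2. n1.fin = 12  [len(S.ok) + 10]
3. n1.env = 14  [14]
4. n1.live = false  [false]
5. n3.hot = -7  [terminal]
6. n4.pre = "ym"  [terminal]
7. n2.lab = true  [f.hot > -8]
8. n2.cnt = 9  [f.hot * 2 + 23]
9. n2.ok = 5  [len(d.pre) + 3]
10. n5.ok = "uq"  ["uq"]
11. n6.wid = false  [terminal]
12. n8.hot = -1  [terminal]
13. n7.lab = true  [f.hot > -2]
14. n7.cnt = 28  [f.hot * -1 + 27]
15. n7.ok = 4  [4]
16. n5.idx = "yy"  ["yy"]
17. n1.val = true  [C.live == false]
18. n9.lab = 18  [len(S.ok) + 16]
19. n10.ok = "um"  ["um"]
20. n11.ok = 17  [len(S.ok) + 15]
21. n12.live = 26  [terminal]
22. n13.wid = true  [terminal]
23. n14.wid = false  [terminal]
24. n11.mk = "vm"  ["vm"]
25. n11.idx = -9  [B.ok + g.live - 52]
26. n10.idx = "umr"  [S.ok ++ "r"]
27. n15.lab = 20  [20]
28. n16.lab = 15  [D₀.lab - 5]
29. n17.hot = 5  [terminal]
30. n16.tag = false  [f.hot == D.lab]
31. n16.off = false  [f.hot > 5]
32. n18.idx = false  [D₀.lab > 20]
33. n18.depth = false  [false]
34. n18.hot = 18  [D₀.lab - 2]
35. n19.wid = true  [terminal]
36. n18.live = "vp"  ["vp"]
37. n20.ok = 21  [D₀.lab + 1]
38. n21.pre = "wv"  [terminal]
39. n20.mk = "nv"  ["nv"]
40. n20.idx = 11  [11]
41. n15.tag = true  [D₁.tag == false]
42. n15.off = true  [D₀.lab > 19]
43. n9.tag = false  [D₁.off == false]
44. n9.off = true  [D₁.tag == true]
45. n0.idx = "pn"  ["pn"]

true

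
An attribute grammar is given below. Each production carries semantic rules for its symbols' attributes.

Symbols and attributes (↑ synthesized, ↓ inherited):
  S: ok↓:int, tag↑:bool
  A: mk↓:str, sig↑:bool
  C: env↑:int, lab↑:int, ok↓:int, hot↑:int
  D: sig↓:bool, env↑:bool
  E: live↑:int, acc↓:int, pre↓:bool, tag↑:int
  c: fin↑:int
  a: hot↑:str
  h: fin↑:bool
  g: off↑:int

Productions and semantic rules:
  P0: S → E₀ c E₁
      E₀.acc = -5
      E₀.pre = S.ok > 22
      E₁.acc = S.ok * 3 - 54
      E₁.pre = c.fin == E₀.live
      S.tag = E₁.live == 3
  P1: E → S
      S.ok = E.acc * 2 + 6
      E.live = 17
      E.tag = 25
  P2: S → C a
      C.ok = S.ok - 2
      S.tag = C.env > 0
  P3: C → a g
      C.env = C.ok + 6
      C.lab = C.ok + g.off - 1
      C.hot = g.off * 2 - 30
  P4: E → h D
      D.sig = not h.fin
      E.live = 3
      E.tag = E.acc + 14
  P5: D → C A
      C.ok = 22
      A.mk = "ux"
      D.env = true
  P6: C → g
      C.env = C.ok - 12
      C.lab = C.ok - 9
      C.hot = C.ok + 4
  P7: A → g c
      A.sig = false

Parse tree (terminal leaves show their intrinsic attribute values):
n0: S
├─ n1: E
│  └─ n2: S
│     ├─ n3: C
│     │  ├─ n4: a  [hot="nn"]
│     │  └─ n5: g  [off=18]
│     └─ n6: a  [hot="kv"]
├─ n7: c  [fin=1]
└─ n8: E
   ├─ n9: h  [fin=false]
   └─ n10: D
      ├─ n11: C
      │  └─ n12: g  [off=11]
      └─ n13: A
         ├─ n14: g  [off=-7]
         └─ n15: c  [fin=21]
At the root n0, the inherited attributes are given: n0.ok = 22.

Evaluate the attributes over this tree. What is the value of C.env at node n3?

0

1. n0.ok = 22  [given at root]
2. n1.acc = -5  [-5]
3. n1.pre = false  [S.ok > 22]
4. n2.ok = -4  [E.acc * 2 + 6]
5. n3.ok = -6  [S.ok - 2]
6. n4.hot = "nn"  [terminal]
7. n5.off = 18  [terminal]
8. n3.env = 0  [C.ok + 6]
9. n3.lab = 11  [C.ok + g.off - 1]
10. n3.hot = 6  [g.off * 2 - 30]
11. n6.hot = "kv"  [terminal]
12. n2.tag = false  [C.env > 0]
13. n1.live = 17  [17]
14. n1.tag = 25  [25]
15. n7.fin = 1  [terminal]
16. n8.acc = 12  [S.ok * 3 - 54]
17. n8.pre = false  [c.fin == E₀.live]
18. n9.fin = false  [terminal]
19. n10.sig = true  [not h.fin]
20. n11.ok = 22  [22]
21. n12.off = 11  [terminal]
22. n11.env = 10  [C.ok - 12]
23. n11.lab = 13  [C.ok - 9]
24. n11.hot = 26  [C.ok + 4]
25. n13.mk = "ux"  ["ux"]
26. n14.off = -7  [terminal]
27. n15.fin = 21  [terminal]
28. n13.sig = false  [false]
29. n10.env = true  [true]
30. n8.live = 3  [3]
31. n8.tag = 26  [E.acc + 14]
32. n0.tag = true  [E₁.live == 3]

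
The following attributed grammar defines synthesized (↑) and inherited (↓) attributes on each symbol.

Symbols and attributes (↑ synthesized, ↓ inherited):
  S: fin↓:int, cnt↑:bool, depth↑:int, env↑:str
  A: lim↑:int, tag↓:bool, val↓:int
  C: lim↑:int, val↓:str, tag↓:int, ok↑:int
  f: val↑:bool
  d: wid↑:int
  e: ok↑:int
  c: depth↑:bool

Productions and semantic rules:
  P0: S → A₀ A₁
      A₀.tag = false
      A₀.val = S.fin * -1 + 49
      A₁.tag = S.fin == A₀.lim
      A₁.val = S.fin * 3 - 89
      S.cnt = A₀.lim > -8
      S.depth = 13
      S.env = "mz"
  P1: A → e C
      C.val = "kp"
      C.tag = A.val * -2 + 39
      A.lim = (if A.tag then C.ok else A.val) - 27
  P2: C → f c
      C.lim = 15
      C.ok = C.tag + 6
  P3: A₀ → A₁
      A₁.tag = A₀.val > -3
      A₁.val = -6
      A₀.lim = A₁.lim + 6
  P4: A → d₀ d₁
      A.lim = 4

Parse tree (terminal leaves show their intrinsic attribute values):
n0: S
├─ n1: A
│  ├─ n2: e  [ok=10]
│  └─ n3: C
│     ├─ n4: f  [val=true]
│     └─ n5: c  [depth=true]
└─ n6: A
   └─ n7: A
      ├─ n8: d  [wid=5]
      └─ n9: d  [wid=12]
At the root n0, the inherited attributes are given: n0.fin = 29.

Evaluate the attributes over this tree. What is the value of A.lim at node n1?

1. n0.fin = 29  [given at root]
2. n1.tag = false  [false]
3. n1.val = 20  [S.fin * -1 + 49]
4. n2.ok = 10  [terminal]
5. n3.val = "kp"  ["kp"]
6. n3.tag = -1  [A.val * -2 + 39]
7. n4.val = true  [terminal]
8. n5.depth = true  [terminal]
9. n3.lim = 15  [15]
10. n3.ok = 5  [C.tag + 6]
11. n1.lim = -7  [(if A.tag then C.ok else A.val) - 27]
12. n6.tag = false  [S.fin == A₀.lim]
13. n6.val = -2  [S.fin * 3 - 89]
14. n7.tag = true  [A₀.val > -3]
15. n7.val = -6  [-6]
16. n8.wid = 5  [terminal]
17. n9.wid = 12  [terminal]
18. n7.lim = 4  [4]
19. n6.lim = 10  [A₁.lim + 6]
20. n0.cnt = true  [A₀.lim > -8]
21. n0.depth = 13  [13]
22. n0.env = "mz"  ["mz"]

-7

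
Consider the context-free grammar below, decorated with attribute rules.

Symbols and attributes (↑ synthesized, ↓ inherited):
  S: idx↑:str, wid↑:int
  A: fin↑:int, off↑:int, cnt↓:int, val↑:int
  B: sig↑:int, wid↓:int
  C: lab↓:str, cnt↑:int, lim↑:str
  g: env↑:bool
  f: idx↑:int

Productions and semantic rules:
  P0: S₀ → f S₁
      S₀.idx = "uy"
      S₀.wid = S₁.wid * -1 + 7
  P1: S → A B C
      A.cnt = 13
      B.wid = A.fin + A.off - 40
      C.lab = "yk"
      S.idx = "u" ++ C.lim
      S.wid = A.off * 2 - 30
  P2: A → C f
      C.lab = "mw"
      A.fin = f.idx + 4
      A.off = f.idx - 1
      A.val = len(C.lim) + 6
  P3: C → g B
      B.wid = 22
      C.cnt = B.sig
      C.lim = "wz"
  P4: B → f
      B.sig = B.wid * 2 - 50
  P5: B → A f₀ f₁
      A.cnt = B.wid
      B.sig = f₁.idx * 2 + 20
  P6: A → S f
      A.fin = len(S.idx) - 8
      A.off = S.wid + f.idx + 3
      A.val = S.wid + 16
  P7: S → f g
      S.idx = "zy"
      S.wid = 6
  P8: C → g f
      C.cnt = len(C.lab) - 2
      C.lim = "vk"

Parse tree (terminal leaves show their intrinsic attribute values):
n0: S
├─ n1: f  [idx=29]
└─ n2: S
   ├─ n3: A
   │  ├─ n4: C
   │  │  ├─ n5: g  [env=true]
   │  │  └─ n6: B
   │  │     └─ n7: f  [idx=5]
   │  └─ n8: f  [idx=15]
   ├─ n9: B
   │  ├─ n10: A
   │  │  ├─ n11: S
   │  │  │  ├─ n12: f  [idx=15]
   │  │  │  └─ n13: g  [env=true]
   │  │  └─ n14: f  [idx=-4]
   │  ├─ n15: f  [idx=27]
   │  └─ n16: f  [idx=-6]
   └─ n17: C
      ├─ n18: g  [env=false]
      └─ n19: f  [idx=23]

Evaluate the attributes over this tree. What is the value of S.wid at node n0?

1. n1.idx = 29  [terminal]
2. n3.cnt = 13  [13]
3. n4.lab = "mw"  ["mw"]
4. n5.env = true  [terminal]
5. n6.wid = 22  [22]
6. n7.idx = 5  [terminal]
7. n6.sig = -6  [B.wid * 2 - 50]
8. n4.cnt = -6  [B.sig]
9. n4.lim = "wz"  ["wz"]
10. n8.idx = 15  [terminal]
11. n3.fin = 19  [f.idx + 4]
12. n3.off = 14  [f.idx - 1]
13. n3.val = 8  [len(C.lim) + 6]
14. n9.wid = -7  [A.fin + A.off - 40]
15. n10.cnt = -7  [B.wid]
16. n12.idx = 15  [terminal]
17. n13.env = true  [terminal]
18. n11.idx = "zy"  ["zy"]
19. n11.wid = 6  [6]
20. n14.idx = -4  [terminal]
21. n10.fin = -6  [len(S.idx) - 8]
22. n10.off = 5  [S.wid + f.idx + 3]
23. n10.val = 22  [S.wid + 16]
24. n15.idx = 27  [terminal]
25. n16.idx = -6  [terminal]
26. n9.sig = 8  [f₁.idx * 2 + 20]
27. n17.lab = "yk"  ["yk"]
28. n18.env = false  [terminal]
29. n19.idx = 23  [terminal]
30. n17.cnt = 0  [len(C.lab) - 2]
31. n17.lim = "vk"  ["vk"]
32. n2.idx = "uvk"  ["u" ++ C.lim]
33. n2.wid = -2  [A.off * 2 - 30]
34. n0.idx = "uy"  ["uy"]
35. n0.wid = 9  [S₁.wid * -1 + 7]

9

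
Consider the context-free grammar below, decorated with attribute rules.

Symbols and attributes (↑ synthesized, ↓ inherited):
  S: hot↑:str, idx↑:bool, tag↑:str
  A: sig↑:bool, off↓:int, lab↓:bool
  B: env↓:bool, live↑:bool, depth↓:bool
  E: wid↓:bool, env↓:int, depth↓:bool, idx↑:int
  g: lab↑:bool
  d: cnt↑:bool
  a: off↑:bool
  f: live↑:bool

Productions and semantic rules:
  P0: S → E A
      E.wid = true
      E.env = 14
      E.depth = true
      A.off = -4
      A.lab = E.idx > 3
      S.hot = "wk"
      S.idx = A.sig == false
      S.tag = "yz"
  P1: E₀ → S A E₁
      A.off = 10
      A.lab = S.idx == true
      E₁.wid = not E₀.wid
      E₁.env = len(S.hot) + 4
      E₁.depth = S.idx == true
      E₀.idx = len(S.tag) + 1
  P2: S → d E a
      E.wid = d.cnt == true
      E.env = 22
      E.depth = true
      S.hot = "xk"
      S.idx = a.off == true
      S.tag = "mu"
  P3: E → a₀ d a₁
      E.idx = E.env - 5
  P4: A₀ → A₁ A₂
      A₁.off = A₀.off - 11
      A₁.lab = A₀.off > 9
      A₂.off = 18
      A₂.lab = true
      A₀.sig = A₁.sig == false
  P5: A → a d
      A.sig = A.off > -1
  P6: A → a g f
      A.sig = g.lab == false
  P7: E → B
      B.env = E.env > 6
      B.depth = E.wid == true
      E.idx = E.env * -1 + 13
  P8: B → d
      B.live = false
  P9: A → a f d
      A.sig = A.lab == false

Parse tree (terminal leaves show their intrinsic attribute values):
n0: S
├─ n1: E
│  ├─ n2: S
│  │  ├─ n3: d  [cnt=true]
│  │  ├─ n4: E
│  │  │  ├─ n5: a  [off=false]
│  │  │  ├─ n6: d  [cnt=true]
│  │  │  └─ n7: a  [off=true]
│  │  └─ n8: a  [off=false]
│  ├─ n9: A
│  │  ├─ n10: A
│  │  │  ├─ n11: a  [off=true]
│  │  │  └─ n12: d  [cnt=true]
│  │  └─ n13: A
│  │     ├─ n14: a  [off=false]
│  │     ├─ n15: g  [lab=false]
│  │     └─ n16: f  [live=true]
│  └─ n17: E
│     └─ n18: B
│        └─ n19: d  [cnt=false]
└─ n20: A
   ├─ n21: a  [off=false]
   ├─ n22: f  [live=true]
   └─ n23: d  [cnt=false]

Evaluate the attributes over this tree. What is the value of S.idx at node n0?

false

1. n1.wid = true  [true]
2. n1.env = 14  [14]
3. n1.depth = true  [true]
4. n3.cnt = true  [terminal]
5. n4.wid = true  [d.cnt == true]
6. n4.env = 22  [22]
7. n4.depth = true  [true]
8. n5.off = false  [terminal]
9. n6.cnt = true  [terminal]
10. n7.off = true  [terminal]
11. n4.idx = 17  [E.env - 5]
12. n8.off = false  [terminal]
13. n2.hot = "xk"  ["xk"]
14. n2.idx = false  [a.off == true]
15. n2.tag = "mu"  ["mu"]
16. n9.off = 10  [10]
17. n9.lab = false  [S.idx == true]
18. n10.off = -1  [A₀.off - 11]
19. n10.lab = true  [A₀.off > 9]
20. n11.off = true  [terminal]
21. n12.cnt = true  [terminal]
22. n10.sig = false  [A.off > -1]
23. n13.off = 18  [18]
24. n13.lab = true  [true]
25. n14.off = false  [terminal]
26. n15.lab = false  [terminal]
27. n16.live = true  [terminal]
28. n13.sig = true  [g.lab == false]
29. n9.sig = true  [A₁.sig == false]
30. n17.wid = false  [not E₀.wid]
31. n17.env = 6  [len(S.hot) + 4]
32. n17.depth = false  [S.idx == true]
33. n18.env = false  [E.env > 6]
34. n18.depth = false  [E.wid == true]
35. n19.cnt = false  [terminal]
36. n18.live = false  [false]
37. n17.idx = 7  [E.env * -1 + 13]
38. n1.idx = 3  [len(S.tag) + 1]
39. n20.off = -4  [-4]
40. n20.lab = false  [E.idx > 3]
41. n21.off = false  [terminal]
42. n22.live = true  [terminal]
43. n23.cnt = false  [terminal]
44. n20.sig = true  [A.lab == false]
45. n0.hot = "wk"  ["wk"]
46. n0.idx = false  [A.sig == false]
47. n0.tag = "yz"  ["yz"]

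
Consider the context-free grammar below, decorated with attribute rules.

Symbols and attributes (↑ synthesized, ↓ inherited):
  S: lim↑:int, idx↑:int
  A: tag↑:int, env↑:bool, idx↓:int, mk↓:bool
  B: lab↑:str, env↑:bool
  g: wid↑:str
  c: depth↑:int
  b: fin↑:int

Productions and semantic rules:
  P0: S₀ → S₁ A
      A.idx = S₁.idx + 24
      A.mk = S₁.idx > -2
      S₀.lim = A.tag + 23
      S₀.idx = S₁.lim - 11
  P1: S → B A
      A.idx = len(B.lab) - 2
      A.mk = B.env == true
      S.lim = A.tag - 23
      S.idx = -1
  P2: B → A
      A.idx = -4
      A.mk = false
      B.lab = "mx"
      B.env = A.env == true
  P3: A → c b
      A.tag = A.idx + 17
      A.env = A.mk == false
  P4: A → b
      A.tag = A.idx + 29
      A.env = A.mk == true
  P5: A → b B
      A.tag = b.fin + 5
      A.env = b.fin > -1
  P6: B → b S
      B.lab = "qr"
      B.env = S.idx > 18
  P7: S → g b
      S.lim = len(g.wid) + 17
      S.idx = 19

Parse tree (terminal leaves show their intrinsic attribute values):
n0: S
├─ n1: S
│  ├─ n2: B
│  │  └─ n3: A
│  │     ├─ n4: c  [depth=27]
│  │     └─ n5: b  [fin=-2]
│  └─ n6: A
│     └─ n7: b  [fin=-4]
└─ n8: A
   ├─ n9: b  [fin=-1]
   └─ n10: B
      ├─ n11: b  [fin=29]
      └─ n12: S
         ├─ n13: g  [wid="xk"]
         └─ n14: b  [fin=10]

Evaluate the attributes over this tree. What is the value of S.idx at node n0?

-5

1. n3.idx = -4  [-4]
2. n3.mk = false  [false]
3. n4.depth = 27  [terminal]
4. n5.fin = -2  [terminal]
5. n3.tag = 13  [A.idx + 17]
6. n3.env = true  [A.mk == false]
7. n2.lab = "mx"  ["mx"]
8. n2.env = true  [A.env == true]
9. n6.idx = 0  [len(B.lab) - 2]
10. n6.mk = true  [B.env == true]
11. n7.fin = -4  [terminal]
12. n6.tag = 29  [A.idx + 29]
13. n6.env = true  [A.mk == true]
14. n1.lim = 6  [A.tag - 23]
15. n1.idx = -1  [-1]
16. n8.idx = 23  [S₁.idx + 24]
17. n8.mk = true  [S₁.idx > -2]
18. n9.fin = -1  [terminal]
19. n11.fin = 29  [terminal]
20. n13.wid = "xk"  [terminal]
21. n14.fin = 10  [terminal]
22. n12.lim = 19  [len(g.wid) + 17]
23. n12.idx = 19  [19]
24. n10.lab = "qr"  ["qr"]
25. n10.env = true  [S.idx > 18]
26. n8.tag = 4  [b.fin + 5]
27. n8.env = false  [b.fin > -1]
28. n0.lim = 27  [A.tag + 23]
29. n0.idx = -5  [S₁.lim - 11]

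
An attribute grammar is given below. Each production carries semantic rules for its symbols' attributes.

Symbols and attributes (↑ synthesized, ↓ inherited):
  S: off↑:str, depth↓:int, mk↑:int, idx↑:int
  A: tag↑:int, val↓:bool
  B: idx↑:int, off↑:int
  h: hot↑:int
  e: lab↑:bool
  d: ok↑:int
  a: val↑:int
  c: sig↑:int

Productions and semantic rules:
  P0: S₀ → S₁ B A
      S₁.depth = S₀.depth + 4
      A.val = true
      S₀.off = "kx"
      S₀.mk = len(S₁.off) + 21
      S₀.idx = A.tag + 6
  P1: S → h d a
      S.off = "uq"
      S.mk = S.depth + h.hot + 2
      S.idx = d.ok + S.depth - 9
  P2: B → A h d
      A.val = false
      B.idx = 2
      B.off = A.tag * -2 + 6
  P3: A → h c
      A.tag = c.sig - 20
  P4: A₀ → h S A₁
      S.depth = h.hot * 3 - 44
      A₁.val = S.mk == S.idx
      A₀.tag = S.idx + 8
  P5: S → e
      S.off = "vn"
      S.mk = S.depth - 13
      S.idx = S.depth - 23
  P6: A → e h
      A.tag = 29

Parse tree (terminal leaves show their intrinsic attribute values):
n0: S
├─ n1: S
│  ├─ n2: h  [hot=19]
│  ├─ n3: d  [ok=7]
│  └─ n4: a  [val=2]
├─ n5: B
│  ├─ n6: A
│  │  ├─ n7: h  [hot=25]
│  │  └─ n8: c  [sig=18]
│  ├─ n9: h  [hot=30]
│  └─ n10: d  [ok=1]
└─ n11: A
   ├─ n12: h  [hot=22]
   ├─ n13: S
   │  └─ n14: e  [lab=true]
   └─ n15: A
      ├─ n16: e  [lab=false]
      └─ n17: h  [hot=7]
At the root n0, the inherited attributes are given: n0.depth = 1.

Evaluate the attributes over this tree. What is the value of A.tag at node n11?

1. n0.depth = 1  [given at root]
2. n1.depth = 5  [S₀.depth + 4]
3. n2.hot = 19  [terminal]
4. n3.ok = 7  [terminal]
5. n4.val = 2  [terminal]
6. n1.off = "uq"  ["uq"]
7. n1.mk = 26  [S.depth + h.hot + 2]
8. n1.idx = 3  [d.ok + S.depth - 9]
9. n6.val = false  [false]
10. n7.hot = 25  [terminal]
11. n8.sig = 18  [terminal]
12. n6.tag = -2  [c.sig - 20]
13. n9.hot = 30  [terminal]
14. n10.ok = 1  [terminal]
15. n5.idx = 2  [2]
16. n5.off = 10  [A.tag * -2 + 6]
17. n11.val = true  [true]
18. n12.hot = 22  [terminal]
19. n13.depth = 22  [h.hot * 3 - 44]
20. n14.lab = true  [terminal]
21. n13.off = "vn"  ["vn"]
22. n13.mk = 9  [S.depth - 13]
23. n13.idx = -1  [S.depth - 23]
24. n15.val = false  [S.mk == S.idx]
25. n16.lab = false  [terminal]
26. n17.hot = 7  [terminal]
27. n15.tag = 29  [29]
28. n11.tag = 7  [S.idx + 8]
29. n0.off = "kx"  ["kx"]
30. n0.mk = 23  [len(S₁.off) + 21]
31. n0.idx = 13  [A.tag + 6]

7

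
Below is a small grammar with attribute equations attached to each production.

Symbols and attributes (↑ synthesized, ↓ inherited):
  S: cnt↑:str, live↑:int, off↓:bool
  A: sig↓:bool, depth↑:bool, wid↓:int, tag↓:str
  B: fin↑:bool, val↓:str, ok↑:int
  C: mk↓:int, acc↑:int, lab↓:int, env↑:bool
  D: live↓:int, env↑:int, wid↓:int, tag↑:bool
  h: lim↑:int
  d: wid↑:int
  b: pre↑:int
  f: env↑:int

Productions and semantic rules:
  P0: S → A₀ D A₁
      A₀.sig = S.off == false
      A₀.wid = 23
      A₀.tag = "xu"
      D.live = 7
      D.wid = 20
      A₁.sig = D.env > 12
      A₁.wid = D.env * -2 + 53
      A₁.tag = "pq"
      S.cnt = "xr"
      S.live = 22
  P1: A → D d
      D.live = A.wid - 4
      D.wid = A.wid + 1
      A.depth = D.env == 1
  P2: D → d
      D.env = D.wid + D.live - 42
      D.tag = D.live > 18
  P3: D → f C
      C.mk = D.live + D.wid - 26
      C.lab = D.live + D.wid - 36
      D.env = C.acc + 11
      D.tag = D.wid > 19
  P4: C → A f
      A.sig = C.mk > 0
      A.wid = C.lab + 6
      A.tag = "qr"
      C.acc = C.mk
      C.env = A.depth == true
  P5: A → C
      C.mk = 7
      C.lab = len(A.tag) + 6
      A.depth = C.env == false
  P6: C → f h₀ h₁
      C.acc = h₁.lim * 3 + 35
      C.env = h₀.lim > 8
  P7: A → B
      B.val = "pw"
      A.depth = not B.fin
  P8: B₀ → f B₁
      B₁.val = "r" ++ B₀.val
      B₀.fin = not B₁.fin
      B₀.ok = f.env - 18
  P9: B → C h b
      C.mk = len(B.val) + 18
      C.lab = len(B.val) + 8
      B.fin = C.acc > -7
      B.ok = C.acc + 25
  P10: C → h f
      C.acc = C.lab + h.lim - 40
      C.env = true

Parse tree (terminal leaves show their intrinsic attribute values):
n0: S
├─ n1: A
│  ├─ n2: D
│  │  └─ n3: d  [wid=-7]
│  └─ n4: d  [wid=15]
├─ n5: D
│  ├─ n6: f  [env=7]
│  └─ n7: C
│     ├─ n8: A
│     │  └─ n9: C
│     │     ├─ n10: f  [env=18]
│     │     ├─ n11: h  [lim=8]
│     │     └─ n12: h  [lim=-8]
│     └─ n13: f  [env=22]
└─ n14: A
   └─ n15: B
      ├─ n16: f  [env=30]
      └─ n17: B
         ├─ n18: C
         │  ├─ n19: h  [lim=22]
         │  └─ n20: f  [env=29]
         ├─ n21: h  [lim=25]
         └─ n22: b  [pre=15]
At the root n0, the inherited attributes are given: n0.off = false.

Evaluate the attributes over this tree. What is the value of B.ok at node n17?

1. n0.off = false  [given at root]
2. n1.sig = true  [S.off == false]
3. n1.wid = 23  [23]
4. n1.tag = "xu"  ["xu"]
5. n2.live = 19  [A.wid - 4]
6. n2.wid = 24  [A.wid + 1]
7. n3.wid = -7  [terminal]
8. n2.env = 1  [D.wid + D.live - 42]
9. n2.tag = true  [D.live > 18]
10. n4.wid = 15  [terminal]
11. n1.depth = true  [D.env == 1]
12. n5.live = 7  [7]
13. n5.wid = 20  [20]
14. n6.env = 7  [terminal]
15. n7.mk = 1  [D.live + D.wid - 26]
16. n7.lab = -9  [D.live + D.wid - 36]
17. n8.sig = true  [C.mk > 0]
18. n8.wid = -3  [C.lab + 6]
19. n8.tag = "qr"  ["qr"]
20. n9.mk = 7  [7]
21. n9.lab = 8  [len(A.tag) + 6]
22. n10.env = 18  [terminal]
23. n11.lim = 8  [terminal]
24. n12.lim = -8  [terminal]
25. n9.acc = 11  [h₁.lim * 3 + 35]
26. n9.env = false  [h₀.lim > 8]
27. n8.depth = true  [C.env == false]
28. n13.env = 22  [terminal]
29. n7.acc = 1  [C.mk]
30. n7.env = true  [A.depth == true]
31. n5.env = 12  [C.acc + 11]
32. n5.tag = true  [D.wid > 19]
33. n14.sig = false  [D.env > 12]
34. n14.wid = 29  [D.env * -2 + 53]
35. n14.tag = "pq"  ["pq"]
36. n15.val = "pw"  ["pw"]
37. n16.env = 30  [terminal]
38. n17.val = "rpw"  ["r" ++ B₀.val]
39. n18.mk = 21  [len(B.val) + 18]
40. n18.lab = 11  [len(B.val) + 8]
41. n19.lim = 22  [terminal]
42. n20.env = 29  [terminal]
43. n18.acc = -7  [C.lab + h.lim - 40]
44. n18.env = true  [true]
45. n21.lim = 25  [terminal]
46. n22.pre = 15  [terminal]
47. n17.fin = false  [C.acc > -7]
48. n17.ok = 18  [C.acc + 25]
49. n15.fin = true  [not B₁.fin]
50. n15.ok = 12  [f.env - 18]
51. n14.depth = false  [not B.fin]
52. n0.cnt = "xr"  ["xr"]
53. n0.live = 22  [22]

18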